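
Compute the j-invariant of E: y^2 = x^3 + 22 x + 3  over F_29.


Delta = -16(4 a^3 + 27 b^2) mod 29 = 26
-1728 * (4 a)^3 = -1728 * (4*22)^3 mod 29 = 12
j = 12 * 26^(-1) mod 29 = 25

j = 25 (mod 29)


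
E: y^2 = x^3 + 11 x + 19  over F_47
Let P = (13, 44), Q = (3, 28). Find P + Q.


P != Q, so use the chord formula.
s = (y2 - y1) / (x2 - x1) = (31) / (37) mod 47 = 11
x3 = s^2 - x1 - x2 mod 47 = 11^2 - 13 - 3 = 11
y3 = s (x1 - x3) - y1 mod 47 = 11 * (13 - 11) - 44 = 25

P + Q = (11, 25)


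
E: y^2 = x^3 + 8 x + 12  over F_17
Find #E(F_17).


For each x in F_17, count y with y^2 = x^3 + 8 x + 12 mod 17:
  x = 1: RHS = 4, y in [2, 15]  -> 2 point(s)
  x = 2: RHS = 2, y in [6, 11]  -> 2 point(s)
  x = 6: RHS = 4, y in [2, 15]  -> 2 point(s)
  x = 10: RHS = 4, y in [2, 15]  -> 2 point(s)
  x = 12: RHS = 0, y in [0]  -> 1 point(s)
  x = 13: RHS = 1, y in [1, 16]  -> 2 point(s)
Affine points: 11. Add the point at infinity: total = 12.

#E(F_17) = 12


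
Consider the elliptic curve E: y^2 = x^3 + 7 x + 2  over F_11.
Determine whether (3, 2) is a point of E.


Check whether y^2 = x^3 + 7 x + 2 (mod 11) for (x, y) = (3, 2).
LHS: y^2 = 2^2 mod 11 = 4
RHS: x^3 + 7 x + 2 = 3^3 + 7*3 + 2 mod 11 = 6
LHS != RHS

No, not on the curve


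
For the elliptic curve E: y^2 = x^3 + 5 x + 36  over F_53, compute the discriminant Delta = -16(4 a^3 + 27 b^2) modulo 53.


4 a^3 + 27 b^2 = 4*5^3 + 27*36^2 = 500 + 34992 = 35492
Delta = -16 * (35492) = -567872
Delta mod 53 = 23

Delta = 23 (mod 53)


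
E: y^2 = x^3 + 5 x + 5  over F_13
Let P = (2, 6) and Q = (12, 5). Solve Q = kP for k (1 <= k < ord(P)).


Enumerate multiples of P until we hit Q = (12, 5):
  1P = (2, 6)
  2P = (12, 8)
  3P = (11, 0)
  4P = (12, 5)
Match found at i = 4.

k = 4


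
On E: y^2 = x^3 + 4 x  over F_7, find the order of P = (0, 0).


Compute successive multiples of P until we hit O:
  1P = (0, 0)
  2P = O

ord(P) = 2


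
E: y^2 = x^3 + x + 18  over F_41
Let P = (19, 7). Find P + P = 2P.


Doubling: s = (3 x1^2 + a) / (2 y1)
s = (3*19^2 + 1) / (2*7) mod 41 = 13
x3 = s^2 - 2 x1 mod 41 = 13^2 - 2*19 = 8
y3 = s (x1 - x3) - y1 mod 41 = 13 * (19 - 8) - 7 = 13

2P = (8, 13)


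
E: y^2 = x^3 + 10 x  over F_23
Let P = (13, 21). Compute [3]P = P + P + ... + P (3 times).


k = 3 = 11_2 (binary, LSB first: 11)
Double-and-add from P = (13, 21):
  bit 0 = 1: acc = O + (13, 21) = (13, 21)
  bit 1 = 1: acc = (13, 21) + (6, 0) = (13, 2)

3P = (13, 2)


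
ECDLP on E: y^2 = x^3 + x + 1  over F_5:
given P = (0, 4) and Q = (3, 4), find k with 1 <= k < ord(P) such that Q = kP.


Enumerate multiples of P until we hit Q = (3, 4):
  1P = (0, 4)
  2P = (4, 3)
  3P = (2, 4)
  4P = (3, 1)
  5P = (3, 4)
Match found at i = 5.

k = 5


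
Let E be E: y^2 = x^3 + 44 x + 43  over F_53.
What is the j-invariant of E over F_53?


Delta = -16(4 a^3 + 27 b^2) mod 53 = 11
-1728 * (4 a)^3 = -1728 * (4*44)^3 mod 53 = 35
j = 35 * 11^(-1) mod 53 = 8

j = 8 (mod 53)


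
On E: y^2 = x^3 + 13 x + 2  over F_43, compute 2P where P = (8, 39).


Doubling: s = (3 x1^2 + a) / (2 y1)
s = (3*8^2 + 13) / (2*39) mod 43 = 12
x3 = s^2 - 2 x1 mod 43 = 12^2 - 2*8 = 42
y3 = s (x1 - x3) - y1 mod 43 = 12 * (8 - 42) - 39 = 26

2P = (42, 26)


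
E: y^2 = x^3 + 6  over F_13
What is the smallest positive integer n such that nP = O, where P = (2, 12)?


Compute successive multiples of P until we hit O:
  1P = (2, 12)
  2P = (6, 12)
  3P = (5, 1)
  4P = (5, 12)
  5P = (6, 1)
  6P = (2, 1)
  7P = O

ord(P) = 7


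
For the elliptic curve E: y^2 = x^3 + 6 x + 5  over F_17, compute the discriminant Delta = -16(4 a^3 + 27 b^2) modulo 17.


4 a^3 + 27 b^2 = 4*6^3 + 27*5^2 = 864 + 675 = 1539
Delta = -16 * (1539) = -24624
Delta mod 17 = 9

Delta = 9 (mod 17)


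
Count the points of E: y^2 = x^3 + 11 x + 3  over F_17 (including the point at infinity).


For each x in F_17, count y with y^2 = x^3 + 11 x + 3 mod 17:
  x = 1: RHS = 15, y in [7, 10]  -> 2 point(s)
  x = 2: RHS = 16, y in [4, 13]  -> 2 point(s)
  x = 4: RHS = 9, y in [3, 14]  -> 2 point(s)
  x = 5: RHS = 13, y in [8, 9]  -> 2 point(s)
  x = 6: RHS = 13, y in [8, 9]  -> 2 point(s)
  x = 7: RHS = 15, y in [7, 10]  -> 2 point(s)
  x = 8: RHS = 8, y in [5, 12]  -> 2 point(s)
  x = 9: RHS = 15, y in [7, 10]  -> 2 point(s)
  x = 10: RHS = 8, y in [5, 12]  -> 2 point(s)
  x = 16: RHS = 8, y in [5, 12]  -> 2 point(s)
Affine points: 20. Add the point at infinity: total = 21.

#E(F_17) = 21


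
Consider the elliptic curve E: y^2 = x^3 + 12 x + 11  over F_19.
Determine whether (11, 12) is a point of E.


Check whether y^2 = x^3 + 12 x + 11 (mod 19) for (x, y) = (11, 12).
LHS: y^2 = 12^2 mod 19 = 11
RHS: x^3 + 12 x + 11 = 11^3 + 12*11 + 11 mod 19 = 11
LHS = RHS

Yes, on the curve


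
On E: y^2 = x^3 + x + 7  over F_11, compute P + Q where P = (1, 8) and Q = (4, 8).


P != Q, so use the chord formula.
s = (y2 - y1) / (x2 - x1) = (0) / (3) mod 11 = 0
x3 = s^2 - x1 - x2 mod 11 = 0^2 - 1 - 4 = 6
y3 = s (x1 - x3) - y1 mod 11 = 0 * (1 - 6) - 8 = 3

P + Q = (6, 3)


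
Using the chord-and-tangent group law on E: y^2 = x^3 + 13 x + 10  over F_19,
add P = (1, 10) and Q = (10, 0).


P != Q, so use the chord formula.
s = (y2 - y1) / (x2 - x1) = (9) / (9) mod 19 = 1
x3 = s^2 - x1 - x2 mod 19 = 1^2 - 1 - 10 = 9
y3 = s (x1 - x3) - y1 mod 19 = 1 * (1 - 9) - 10 = 1

P + Q = (9, 1)


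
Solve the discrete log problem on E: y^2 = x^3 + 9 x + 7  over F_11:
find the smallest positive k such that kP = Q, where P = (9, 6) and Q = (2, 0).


Enumerate multiples of P until we hit Q = (2, 0):
  1P = (9, 6)
  2P = (5, 1)
  3P = (2, 0)
Match found at i = 3.

k = 3


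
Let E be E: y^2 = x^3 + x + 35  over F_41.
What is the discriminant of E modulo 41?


4 a^3 + 27 b^2 = 4*1^3 + 27*35^2 = 4 + 33075 = 33079
Delta = -16 * (33079) = -529264
Delta mod 41 = 5

Delta = 5 (mod 41)


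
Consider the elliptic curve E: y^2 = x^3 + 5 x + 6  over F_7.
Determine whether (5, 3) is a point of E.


Check whether y^2 = x^3 + 5 x + 6 (mod 7) for (x, y) = (5, 3).
LHS: y^2 = 3^2 mod 7 = 2
RHS: x^3 + 5 x + 6 = 5^3 + 5*5 + 6 mod 7 = 2
LHS = RHS

Yes, on the curve


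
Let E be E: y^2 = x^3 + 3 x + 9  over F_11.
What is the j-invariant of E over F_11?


Delta = -16(4 a^3 + 27 b^2) mod 11 = 9
-1728 * (4 a)^3 = -1728 * (4*3)^3 mod 11 = 10
j = 10 * 9^(-1) mod 11 = 6

j = 6 (mod 11)


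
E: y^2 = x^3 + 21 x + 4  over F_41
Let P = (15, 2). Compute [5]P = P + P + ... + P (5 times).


k = 5 = 101_2 (binary, LSB first: 101)
Double-and-add from P = (15, 2):
  bit 0 = 1: acc = O + (15, 2) = (15, 2)
  bit 1 = 0: acc unchanged = (15, 2)
  bit 2 = 1: acc = (15, 2) + (29, 19) = (15, 39)

5P = (15, 39)


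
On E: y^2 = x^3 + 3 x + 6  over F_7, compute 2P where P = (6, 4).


Doubling: s = (3 x1^2 + a) / (2 y1)
s = (3*6^2 + 3) / (2*4) mod 7 = 6
x3 = s^2 - 2 x1 mod 7 = 6^2 - 2*6 = 3
y3 = s (x1 - x3) - y1 mod 7 = 6 * (6 - 3) - 4 = 0

2P = (3, 0)


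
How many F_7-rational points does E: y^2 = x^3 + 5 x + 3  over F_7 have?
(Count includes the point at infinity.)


For each x in F_7, count y with y^2 = x^3 + 5 x + 3 mod 7:
  x = 1: RHS = 2, y in [3, 4]  -> 2 point(s)
  x = 2: RHS = 0, y in [0]  -> 1 point(s)
  x = 6: RHS = 4, y in [2, 5]  -> 2 point(s)
Affine points: 5. Add the point at infinity: total = 6.

#E(F_7) = 6


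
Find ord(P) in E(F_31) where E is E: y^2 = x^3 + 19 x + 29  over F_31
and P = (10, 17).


Compute successive multiples of P until we hit O:
  1P = (10, 17)
  2P = (20, 15)
  3P = (6, 7)
  4P = (29, 13)
  5P = (30, 28)
  6P = (23, 27)
  7P = (14, 30)
  8P = (4, 18)
  ... (continuing to 38P)
  38P = O

ord(P) = 38


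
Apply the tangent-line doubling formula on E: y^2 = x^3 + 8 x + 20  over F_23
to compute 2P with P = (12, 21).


Doubling: s = (3 x1^2 + a) / (2 y1)
s = (3*12^2 + 8) / (2*21) mod 23 = 5
x3 = s^2 - 2 x1 mod 23 = 5^2 - 2*12 = 1
y3 = s (x1 - x3) - y1 mod 23 = 5 * (12 - 1) - 21 = 11

2P = (1, 11)


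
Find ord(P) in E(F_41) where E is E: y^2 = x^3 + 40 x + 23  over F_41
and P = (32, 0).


Compute successive multiples of P until we hit O:
  1P = (32, 0)
  2P = O

ord(P) = 2


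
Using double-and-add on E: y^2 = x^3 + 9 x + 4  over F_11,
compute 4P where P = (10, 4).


k = 4 = 100_2 (binary, LSB first: 001)
Double-and-add from P = (10, 4):
  bit 0 = 0: acc unchanged = O
  bit 1 = 0: acc unchanged = O
  bit 2 = 1: acc = O + (1, 6) = (1, 6)

4P = (1, 6)


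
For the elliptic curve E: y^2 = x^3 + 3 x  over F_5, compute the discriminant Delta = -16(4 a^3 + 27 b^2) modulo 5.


4 a^3 + 27 b^2 = 4*3^3 + 27*0^2 = 108 + 0 = 108
Delta = -16 * (108) = -1728
Delta mod 5 = 2

Delta = 2 (mod 5)


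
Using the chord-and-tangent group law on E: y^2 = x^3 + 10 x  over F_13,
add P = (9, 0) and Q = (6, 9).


P != Q, so use the chord formula.
s = (y2 - y1) / (x2 - x1) = (9) / (10) mod 13 = 10
x3 = s^2 - x1 - x2 mod 13 = 10^2 - 9 - 6 = 7
y3 = s (x1 - x3) - y1 mod 13 = 10 * (9 - 7) - 0 = 7

P + Q = (7, 7)


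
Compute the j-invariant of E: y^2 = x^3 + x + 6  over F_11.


Delta = -16(4 a^3 + 27 b^2) mod 11 = 4
-1728 * (4 a)^3 = -1728 * (4*1)^3 mod 11 = 2
j = 2 * 4^(-1) mod 11 = 6

j = 6 (mod 11)


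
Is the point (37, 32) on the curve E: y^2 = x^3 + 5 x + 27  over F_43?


Check whether y^2 = x^3 + 5 x + 27 (mod 43) for (x, y) = (37, 32).
LHS: y^2 = 32^2 mod 43 = 35
RHS: x^3 + 5 x + 27 = 37^3 + 5*37 + 27 mod 43 = 39
LHS != RHS

No, not on the curve


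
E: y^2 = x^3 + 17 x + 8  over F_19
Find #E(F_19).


For each x in F_19, count y with y^2 = x^3 + 17 x + 8 mod 19:
  x = 1: RHS = 7, y in [8, 11]  -> 2 point(s)
  x = 4: RHS = 7, y in [8, 11]  -> 2 point(s)
  x = 5: RHS = 9, y in [3, 16]  -> 2 point(s)
  x = 9: RHS = 16, y in [4, 15]  -> 2 point(s)
  x = 10: RHS = 0, y in [0]  -> 1 point(s)
  x = 11: RHS = 6, y in [5, 14]  -> 2 point(s)
  x = 14: RHS = 7, y in [8, 11]  -> 2 point(s)
  x = 15: RHS = 9, y in [3, 16]  -> 2 point(s)
  x = 16: RHS = 6, y in [5, 14]  -> 2 point(s)
  x = 17: RHS = 4, y in [2, 17]  -> 2 point(s)
  x = 18: RHS = 9, y in [3, 16]  -> 2 point(s)
Affine points: 21. Add the point at infinity: total = 22.

#E(F_19) = 22


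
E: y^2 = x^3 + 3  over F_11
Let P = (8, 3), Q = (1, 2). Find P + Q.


P != Q, so use the chord formula.
s = (y2 - y1) / (x2 - x1) = (10) / (4) mod 11 = 8
x3 = s^2 - x1 - x2 mod 11 = 8^2 - 8 - 1 = 0
y3 = s (x1 - x3) - y1 mod 11 = 8 * (8 - 0) - 3 = 6

P + Q = (0, 6)


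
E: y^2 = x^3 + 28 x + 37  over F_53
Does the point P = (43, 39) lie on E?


Check whether y^2 = x^3 + 28 x + 37 (mod 53) for (x, y) = (43, 39).
LHS: y^2 = 39^2 mod 53 = 37
RHS: x^3 + 28 x + 37 = 43^3 + 28*43 + 37 mod 53 = 29
LHS != RHS

No, not on the curve


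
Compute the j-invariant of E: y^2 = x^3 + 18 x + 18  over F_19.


Delta = -16(4 a^3 + 27 b^2) mod 19 = 12
-1728 * (4 a)^3 = -1728 * (4*18)^3 mod 19 = 12
j = 12 * 12^(-1) mod 19 = 1

j = 1 (mod 19)


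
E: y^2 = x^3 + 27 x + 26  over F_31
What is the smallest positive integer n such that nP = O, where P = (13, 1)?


Compute successive multiples of P until we hit O:
  1P = (13, 1)
  2P = (25, 19)
  3P = (3, 14)
  4P = (17, 29)
  5P = (19, 19)
  6P = (8, 14)
  7P = (18, 12)
  8P = (16, 11)
  ... (continuing to 32P)
  32P = O

ord(P) = 32


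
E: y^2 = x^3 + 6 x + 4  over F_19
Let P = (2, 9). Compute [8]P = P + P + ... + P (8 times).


k = 8 = 1000_2 (binary, LSB first: 0001)
Double-and-add from P = (2, 9):
  bit 0 = 0: acc unchanged = O
  bit 1 = 0: acc unchanged = O
  bit 2 = 0: acc unchanged = O
  bit 3 = 1: acc = O + (0, 2) = (0, 2)

8P = (0, 2)


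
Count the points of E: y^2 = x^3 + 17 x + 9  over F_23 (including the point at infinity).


For each x in F_23, count y with y^2 = x^3 + 17 x + 9 mod 23:
  x = 0: RHS = 9, y in [3, 20]  -> 2 point(s)
  x = 1: RHS = 4, y in [2, 21]  -> 2 point(s)
  x = 3: RHS = 18, y in [8, 15]  -> 2 point(s)
  x = 4: RHS = 3, y in [7, 16]  -> 2 point(s)
  x = 5: RHS = 12, y in [9, 14]  -> 2 point(s)
  x = 8: RHS = 13, y in [6, 17]  -> 2 point(s)
  x = 10: RHS = 6, y in [11, 12]  -> 2 point(s)
  x = 11: RHS = 9, y in [3, 20]  -> 2 point(s)
  x = 12: RHS = 9, y in [3, 20]  -> 2 point(s)
  x = 13: RHS = 12, y in [9, 14]  -> 2 point(s)
  x = 14: RHS = 1, y in [1, 22]  -> 2 point(s)
  x = 17: RHS = 13, y in [6, 17]  -> 2 point(s)
  x = 18: RHS = 6, y in [11, 12]  -> 2 point(s)
  x = 20: RHS = 0, y in [0]  -> 1 point(s)
  x = 21: RHS = 13, y in [6, 17]  -> 2 point(s)
Affine points: 29. Add the point at infinity: total = 30.

#E(F_23) = 30


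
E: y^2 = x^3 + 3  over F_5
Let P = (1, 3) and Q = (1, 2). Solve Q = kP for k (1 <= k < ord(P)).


Enumerate multiples of P until we hit Q = (1, 2):
  1P = (1, 3)
  2P = (2, 4)
  3P = (3, 0)
  4P = (2, 1)
  5P = (1, 2)
Match found at i = 5.

k = 5


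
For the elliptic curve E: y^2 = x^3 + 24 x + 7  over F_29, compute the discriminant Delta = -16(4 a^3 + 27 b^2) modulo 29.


4 a^3 + 27 b^2 = 4*24^3 + 27*7^2 = 55296 + 1323 = 56619
Delta = -16 * (56619) = -905904
Delta mod 29 = 27

Delta = 27 (mod 29)


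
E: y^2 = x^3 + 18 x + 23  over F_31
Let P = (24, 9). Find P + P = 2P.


Doubling: s = (3 x1^2 + a) / (2 y1)
s = (3*24^2 + 18) / (2*9) mod 31 = 4
x3 = s^2 - 2 x1 mod 31 = 4^2 - 2*24 = 30
y3 = s (x1 - x3) - y1 mod 31 = 4 * (24 - 30) - 9 = 29

2P = (30, 29)


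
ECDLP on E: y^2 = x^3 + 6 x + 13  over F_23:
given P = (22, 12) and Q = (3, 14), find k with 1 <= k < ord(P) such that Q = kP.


Enumerate multiples of P until we hit Q = (3, 14):
  1P = (22, 12)
  2P = (14, 14)
  3P = (0, 17)
  4P = (3, 14)
Match found at i = 4.

k = 4


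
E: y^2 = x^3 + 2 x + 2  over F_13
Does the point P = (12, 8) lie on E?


Check whether y^2 = x^3 + 2 x + 2 (mod 13) for (x, y) = (12, 8).
LHS: y^2 = 8^2 mod 13 = 12
RHS: x^3 + 2 x + 2 = 12^3 + 2*12 + 2 mod 13 = 12
LHS = RHS

Yes, on the curve


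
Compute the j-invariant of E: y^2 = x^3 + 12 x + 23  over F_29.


Delta = -16(4 a^3 + 27 b^2) mod 29 = 6
-1728 * (4 a)^3 = -1728 * (4*12)^3 mod 29 = 6
j = 6 * 6^(-1) mod 29 = 1

j = 1 (mod 29)


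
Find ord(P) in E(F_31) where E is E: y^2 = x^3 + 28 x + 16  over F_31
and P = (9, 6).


Compute successive multiples of P until we hit O:
  1P = (9, 6)
  2P = (10, 5)
  3P = (13, 29)
  4P = (13, 2)
  5P = (10, 26)
  6P = (9, 25)
  7P = O

ord(P) = 7


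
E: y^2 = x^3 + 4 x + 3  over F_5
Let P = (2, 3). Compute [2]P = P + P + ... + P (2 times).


k = 2 = 10_2 (binary, LSB first: 01)
Double-and-add from P = (2, 3):
  bit 0 = 0: acc unchanged = O
  bit 1 = 1: acc = O + (2, 2) = (2, 2)

2P = (2, 2)


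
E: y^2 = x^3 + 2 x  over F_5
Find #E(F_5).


For each x in F_5, count y with y^2 = x^3 + 2 x + 0 mod 5:
  x = 0: RHS = 0, y in [0]  -> 1 point(s)
Affine points: 1. Add the point at infinity: total = 2.

#E(F_5) = 2


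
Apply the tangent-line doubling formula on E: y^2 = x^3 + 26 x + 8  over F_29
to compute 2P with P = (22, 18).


Doubling: s = (3 x1^2 + a) / (2 y1)
s = (3*22^2 + 26) / (2*18) mod 29 = 4
x3 = s^2 - 2 x1 mod 29 = 4^2 - 2*22 = 1
y3 = s (x1 - x3) - y1 mod 29 = 4 * (22 - 1) - 18 = 8

2P = (1, 8)


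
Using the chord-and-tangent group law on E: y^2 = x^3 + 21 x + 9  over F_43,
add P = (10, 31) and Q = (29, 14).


P != Q, so use the chord formula.
s = (y2 - y1) / (x2 - x1) = (26) / (19) mod 43 = 24
x3 = s^2 - x1 - x2 mod 43 = 24^2 - 10 - 29 = 21
y3 = s (x1 - x3) - y1 mod 43 = 24 * (10 - 21) - 31 = 6

P + Q = (21, 6)


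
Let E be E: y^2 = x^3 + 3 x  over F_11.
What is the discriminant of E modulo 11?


4 a^3 + 27 b^2 = 4*3^3 + 27*0^2 = 108 + 0 = 108
Delta = -16 * (108) = -1728
Delta mod 11 = 10

Delta = 10 (mod 11)


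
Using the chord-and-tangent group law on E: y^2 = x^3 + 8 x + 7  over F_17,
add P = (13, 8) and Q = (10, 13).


P != Q, so use the chord formula.
s = (y2 - y1) / (x2 - x1) = (5) / (14) mod 17 = 4
x3 = s^2 - x1 - x2 mod 17 = 4^2 - 13 - 10 = 10
y3 = s (x1 - x3) - y1 mod 17 = 4 * (13 - 10) - 8 = 4

P + Q = (10, 4)


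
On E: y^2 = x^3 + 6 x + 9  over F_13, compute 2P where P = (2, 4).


Doubling: s = (3 x1^2 + a) / (2 y1)
s = (3*2^2 + 6) / (2*4) mod 13 = 12
x3 = s^2 - 2 x1 mod 13 = 12^2 - 2*2 = 10
y3 = s (x1 - x3) - y1 mod 13 = 12 * (2 - 10) - 4 = 4

2P = (10, 4)


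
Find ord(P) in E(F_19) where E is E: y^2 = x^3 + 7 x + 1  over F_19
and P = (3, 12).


Compute successive multiples of P until we hit O:
  1P = (3, 12)
  2P = (3, 7)
  3P = O

ord(P) = 3


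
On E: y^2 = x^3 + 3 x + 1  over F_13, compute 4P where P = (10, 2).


k = 4 = 100_2 (binary, LSB first: 001)
Double-and-add from P = (10, 2):
  bit 0 = 0: acc unchanged = O
  bit 1 = 0: acc unchanged = O
  bit 2 = 1: acc = O + (8, 2) = (8, 2)

4P = (8, 2)


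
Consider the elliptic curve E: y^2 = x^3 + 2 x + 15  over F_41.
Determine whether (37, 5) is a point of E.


Check whether y^2 = x^3 + 2 x + 15 (mod 41) for (x, y) = (37, 5).
LHS: y^2 = 5^2 mod 41 = 25
RHS: x^3 + 2 x + 15 = 37^3 + 2*37 + 15 mod 41 = 25
LHS = RHS

Yes, on the curve


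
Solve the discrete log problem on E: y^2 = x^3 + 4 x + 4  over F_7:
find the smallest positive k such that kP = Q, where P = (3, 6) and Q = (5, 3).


Enumerate multiples of P until we hit Q = (5, 3):
  1P = (3, 6)
  2P = (5, 4)
  3P = (0, 5)
  4P = (1, 4)
  5P = (4, 0)
  6P = (1, 3)
  7P = (0, 2)
  8P = (5, 3)
Match found at i = 8.

k = 8


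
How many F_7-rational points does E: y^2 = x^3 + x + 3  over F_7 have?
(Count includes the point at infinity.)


For each x in F_7, count y with y^2 = x^3 + 1 x + 3 mod 7:
  x = 4: RHS = 1, y in [1, 6]  -> 2 point(s)
  x = 5: RHS = 0, y in [0]  -> 1 point(s)
  x = 6: RHS = 1, y in [1, 6]  -> 2 point(s)
Affine points: 5. Add the point at infinity: total = 6.

#E(F_7) = 6


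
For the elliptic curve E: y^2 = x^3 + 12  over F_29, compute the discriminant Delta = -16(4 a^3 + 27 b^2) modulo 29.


4 a^3 + 27 b^2 = 4*0^3 + 27*12^2 = 0 + 3888 = 3888
Delta = -16 * (3888) = -62208
Delta mod 29 = 26

Delta = 26 (mod 29)


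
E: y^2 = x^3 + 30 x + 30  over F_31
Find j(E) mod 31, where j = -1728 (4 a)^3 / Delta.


Delta = -16(4 a^3 + 27 b^2) mod 31 = 4
-1728 * (4 a)^3 = -1728 * (4*30)^3 mod 31 = 15
j = 15 * 4^(-1) mod 31 = 27

j = 27 (mod 31)


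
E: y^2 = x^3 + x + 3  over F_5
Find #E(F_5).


For each x in F_5, count y with y^2 = x^3 + 1 x + 3 mod 5:
  x = 1: RHS = 0, y in [0]  -> 1 point(s)
  x = 4: RHS = 1, y in [1, 4]  -> 2 point(s)
Affine points: 3. Add the point at infinity: total = 4.

#E(F_5) = 4


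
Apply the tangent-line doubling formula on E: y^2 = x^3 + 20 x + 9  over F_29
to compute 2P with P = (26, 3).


Doubling: s = (3 x1^2 + a) / (2 y1)
s = (3*26^2 + 20) / (2*3) mod 29 = 3
x3 = s^2 - 2 x1 mod 29 = 3^2 - 2*26 = 15
y3 = s (x1 - x3) - y1 mod 29 = 3 * (26 - 15) - 3 = 1

2P = (15, 1)


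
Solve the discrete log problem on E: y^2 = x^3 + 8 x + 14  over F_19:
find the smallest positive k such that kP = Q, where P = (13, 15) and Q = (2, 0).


Enumerate multiples of P until we hit Q = (2, 0):
  1P = (13, 15)
  2P = (18, 10)
  3P = (8, 18)
  4P = (9, 13)
  5P = (2, 0)
Match found at i = 5.

k = 5


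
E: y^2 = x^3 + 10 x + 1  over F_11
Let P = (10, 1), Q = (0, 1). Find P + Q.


P != Q, so use the chord formula.
s = (y2 - y1) / (x2 - x1) = (0) / (1) mod 11 = 0
x3 = s^2 - x1 - x2 mod 11 = 0^2 - 10 - 0 = 1
y3 = s (x1 - x3) - y1 mod 11 = 0 * (10 - 1) - 1 = 10

P + Q = (1, 10)


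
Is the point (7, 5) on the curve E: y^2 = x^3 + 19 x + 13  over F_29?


Check whether y^2 = x^3 + 19 x + 13 (mod 29) for (x, y) = (7, 5).
LHS: y^2 = 5^2 mod 29 = 25
RHS: x^3 + 19 x + 13 = 7^3 + 19*7 + 13 mod 29 = 25
LHS = RHS

Yes, on the curve


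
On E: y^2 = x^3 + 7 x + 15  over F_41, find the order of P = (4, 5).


Compute successive multiples of P until we hit O:
  1P = (4, 5)
  2P = (12, 33)
  3P = (27, 17)
  4P = (15, 16)
  5P = (23, 17)
  6P = (37, 13)
  7P = (1, 33)
  8P = (32, 24)
  ... (continuing to 40P)
  40P = O

ord(P) = 40


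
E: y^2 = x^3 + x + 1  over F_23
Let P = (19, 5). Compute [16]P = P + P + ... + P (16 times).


k = 16 = 10000_2 (binary, LSB first: 00001)
Double-and-add from P = (19, 5):
  bit 0 = 0: acc unchanged = O
  bit 1 = 0: acc unchanged = O
  bit 2 = 0: acc unchanged = O
  bit 3 = 0: acc unchanged = O
  bit 4 = 1: acc = O + (13, 7) = (13, 7)

16P = (13, 7)


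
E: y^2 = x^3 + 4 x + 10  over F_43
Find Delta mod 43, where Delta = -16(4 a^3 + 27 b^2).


4 a^3 + 27 b^2 = 4*4^3 + 27*10^2 = 256 + 2700 = 2956
Delta = -16 * (2956) = -47296
Delta mod 43 = 4

Delta = 4 (mod 43)


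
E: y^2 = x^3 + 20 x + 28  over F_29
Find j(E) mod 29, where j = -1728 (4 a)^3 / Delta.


Delta = -16(4 a^3 + 27 b^2) mod 29 = 27
-1728 * (4 a)^3 = -1728 * (4*20)^3 mod 29 = 2
j = 2 * 27^(-1) mod 29 = 28

j = 28 (mod 29)


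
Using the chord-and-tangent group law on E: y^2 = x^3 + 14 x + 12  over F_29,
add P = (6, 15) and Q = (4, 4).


P != Q, so use the chord formula.
s = (y2 - y1) / (x2 - x1) = (18) / (27) mod 29 = 20
x3 = s^2 - x1 - x2 mod 29 = 20^2 - 6 - 4 = 13
y3 = s (x1 - x3) - y1 mod 29 = 20 * (6 - 13) - 15 = 19

P + Q = (13, 19)


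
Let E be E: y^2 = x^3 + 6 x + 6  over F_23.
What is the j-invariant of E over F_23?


Delta = -16(4 a^3 + 27 b^2) mod 23 = 18
-1728 * (4 a)^3 = -1728 * (4*6)^3 mod 23 = 20
j = 20 * 18^(-1) mod 23 = 19

j = 19 (mod 23)


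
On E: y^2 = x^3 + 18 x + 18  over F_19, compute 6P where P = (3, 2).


k = 6 = 110_2 (binary, LSB first: 011)
Double-and-add from P = (3, 2):
  bit 0 = 0: acc unchanged = O
  bit 1 = 1: acc = O + (3, 17) = (3, 17)
  bit 2 = 1: acc = (3, 17) + (3, 2) = O

6P = O


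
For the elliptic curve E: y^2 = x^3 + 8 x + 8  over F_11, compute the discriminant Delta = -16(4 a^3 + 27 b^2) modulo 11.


4 a^3 + 27 b^2 = 4*8^3 + 27*8^2 = 2048 + 1728 = 3776
Delta = -16 * (3776) = -60416
Delta mod 11 = 7

Delta = 7 (mod 11)


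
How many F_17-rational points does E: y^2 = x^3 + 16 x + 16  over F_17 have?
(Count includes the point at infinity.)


For each x in F_17, count y with y^2 = x^3 + 16 x + 16 mod 17:
  x = 0: RHS = 16, y in [4, 13]  -> 2 point(s)
  x = 1: RHS = 16, y in [4, 13]  -> 2 point(s)
  x = 4: RHS = 8, y in [5, 12]  -> 2 point(s)
  x = 5: RHS = 0, y in [0]  -> 1 point(s)
  x = 12: RHS = 15, y in [7, 10]  -> 2 point(s)
  x = 14: RHS = 9, y in [3, 14]  -> 2 point(s)
  x = 16: RHS = 16, y in [4, 13]  -> 2 point(s)
Affine points: 13. Add the point at infinity: total = 14.

#E(F_17) = 14


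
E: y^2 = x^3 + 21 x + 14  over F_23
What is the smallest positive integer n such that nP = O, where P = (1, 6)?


Compute successive multiples of P until we hit O:
  1P = (1, 6)
  2P = (2, 15)
  3P = (9, 14)
  4P = (14, 4)
  5P = (20, 4)
  6P = (8, 2)
  7P = (4, 22)
  8P = (3, 14)
  ... (continuing to 26P)
  26P = O

ord(P) = 26


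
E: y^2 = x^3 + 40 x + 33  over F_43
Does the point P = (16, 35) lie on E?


Check whether y^2 = x^3 + 40 x + 33 (mod 43) for (x, y) = (16, 35).
LHS: y^2 = 35^2 mod 43 = 21
RHS: x^3 + 40 x + 33 = 16^3 + 40*16 + 33 mod 43 = 39
LHS != RHS

No, not on the curve


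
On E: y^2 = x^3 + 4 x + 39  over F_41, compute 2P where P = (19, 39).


Doubling: s = (3 x1^2 + a) / (2 y1)
s = (3*19^2 + 4) / (2*39) mod 41 = 5
x3 = s^2 - 2 x1 mod 41 = 5^2 - 2*19 = 28
y3 = s (x1 - x3) - y1 mod 41 = 5 * (19 - 28) - 39 = 39

2P = (28, 39)


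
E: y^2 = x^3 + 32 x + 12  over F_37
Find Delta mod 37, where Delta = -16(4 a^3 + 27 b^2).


4 a^3 + 27 b^2 = 4*32^3 + 27*12^2 = 131072 + 3888 = 134960
Delta = -16 * (134960) = -2159360
Delta mod 37 = 34

Delta = 34 (mod 37)


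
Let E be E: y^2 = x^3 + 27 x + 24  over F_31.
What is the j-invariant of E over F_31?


Delta = -16(4 a^3 + 27 b^2) mod 31 = 9
-1728 * (4 a)^3 = -1728 * (4*27)^3 mod 31 = 30
j = 30 * 9^(-1) mod 31 = 24

j = 24 (mod 31)


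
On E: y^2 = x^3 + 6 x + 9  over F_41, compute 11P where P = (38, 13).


k = 11 = 1011_2 (binary, LSB first: 1101)
Double-and-add from P = (38, 13):
  bit 0 = 1: acc = O + (38, 13) = (38, 13)
  bit 1 = 1: acc = (38, 13) + (1, 4) = (25, 9)
  bit 2 = 0: acc unchanged = (25, 9)
  bit 3 = 1: acc = (25, 9) + (5, 0) = (7, 36)

11P = (7, 36)


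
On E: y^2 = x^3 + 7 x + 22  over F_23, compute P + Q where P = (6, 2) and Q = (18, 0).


P != Q, so use the chord formula.
s = (y2 - y1) / (x2 - x1) = (21) / (12) mod 23 = 19
x3 = s^2 - x1 - x2 mod 23 = 19^2 - 6 - 18 = 15
y3 = s (x1 - x3) - y1 mod 23 = 19 * (6 - 15) - 2 = 11

P + Q = (15, 11)


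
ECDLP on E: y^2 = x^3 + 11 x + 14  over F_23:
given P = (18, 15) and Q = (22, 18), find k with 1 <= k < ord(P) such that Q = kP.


Enumerate multiples of P until we hit Q = (22, 18):
  1P = (18, 15)
  2P = (22, 18)
Match found at i = 2.

k = 2


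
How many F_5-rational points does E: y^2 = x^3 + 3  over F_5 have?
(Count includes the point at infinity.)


For each x in F_5, count y with y^2 = x^3 + 0 x + 3 mod 5:
  x = 1: RHS = 4, y in [2, 3]  -> 2 point(s)
  x = 2: RHS = 1, y in [1, 4]  -> 2 point(s)
  x = 3: RHS = 0, y in [0]  -> 1 point(s)
Affine points: 5. Add the point at infinity: total = 6.

#E(F_5) = 6


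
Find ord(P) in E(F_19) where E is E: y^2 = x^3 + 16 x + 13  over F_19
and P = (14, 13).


Compute successive multiples of P until we hit O:
  1P = (14, 13)
  2P = (8, 8)
  3P = (13, 10)
  4P = (1, 7)
  5P = (5, 16)
  6P = (17, 7)
  7P = (11, 0)
  8P = (17, 12)
  ... (continuing to 14P)
  14P = O

ord(P) = 14


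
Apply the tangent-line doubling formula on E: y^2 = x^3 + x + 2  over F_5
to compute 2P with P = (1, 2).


Doubling: s = (3 x1^2 + a) / (2 y1)
s = (3*1^2 + 1) / (2*2) mod 5 = 1
x3 = s^2 - 2 x1 mod 5 = 1^2 - 2*1 = 4
y3 = s (x1 - x3) - y1 mod 5 = 1 * (1 - 4) - 2 = 0

2P = (4, 0)


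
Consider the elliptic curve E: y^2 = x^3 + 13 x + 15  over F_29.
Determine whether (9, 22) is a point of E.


Check whether y^2 = x^3 + 13 x + 15 (mod 29) for (x, y) = (9, 22).
LHS: y^2 = 22^2 mod 29 = 20
RHS: x^3 + 13 x + 15 = 9^3 + 13*9 + 15 mod 29 = 20
LHS = RHS

Yes, on the curve


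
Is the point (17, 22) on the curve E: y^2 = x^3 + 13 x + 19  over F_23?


Check whether y^2 = x^3 + 13 x + 19 (mod 23) for (x, y) = (17, 22).
LHS: y^2 = 22^2 mod 23 = 1
RHS: x^3 + 13 x + 19 = 17^3 + 13*17 + 19 mod 23 = 1
LHS = RHS

Yes, on the curve


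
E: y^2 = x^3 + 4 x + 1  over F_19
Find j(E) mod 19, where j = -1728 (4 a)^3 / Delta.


Delta = -16(4 a^3 + 27 b^2) mod 19 = 13
-1728 * (4 a)^3 = -1728 * (4*4)^3 mod 19 = 11
j = 11 * 13^(-1) mod 19 = 14

j = 14 (mod 19)


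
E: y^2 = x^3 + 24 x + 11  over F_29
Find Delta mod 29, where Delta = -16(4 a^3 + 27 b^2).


4 a^3 + 27 b^2 = 4*24^3 + 27*11^2 = 55296 + 3267 = 58563
Delta = -16 * (58563) = -937008
Delta mod 29 = 11

Delta = 11 (mod 29)


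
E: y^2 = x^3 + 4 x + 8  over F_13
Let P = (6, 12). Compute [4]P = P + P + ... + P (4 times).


k = 4 = 100_2 (binary, LSB first: 001)
Double-and-add from P = (6, 12):
  bit 0 = 0: acc unchanged = O
  bit 1 = 0: acc unchanged = O
  bit 2 = 1: acc = O + (5, 7) = (5, 7)

4P = (5, 7)


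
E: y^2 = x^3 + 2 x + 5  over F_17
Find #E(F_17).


For each x in F_17, count y with y^2 = x^3 + 2 x + 5 mod 17:
  x = 1: RHS = 8, y in [5, 12]  -> 2 point(s)
  x = 2: RHS = 0, y in [0]  -> 1 point(s)
  x = 3: RHS = 4, y in [2, 15]  -> 2 point(s)
  x = 4: RHS = 9, y in [3, 14]  -> 2 point(s)
  x = 5: RHS = 4, y in [2, 15]  -> 2 point(s)
  x = 9: RHS = 4, y in [2, 15]  -> 2 point(s)
  x = 11: RHS = 15, y in [7, 10]  -> 2 point(s)
  x = 13: RHS = 1, y in [1, 16]  -> 2 point(s)
  x = 16: RHS = 2, y in [6, 11]  -> 2 point(s)
Affine points: 17. Add the point at infinity: total = 18.

#E(F_17) = 18


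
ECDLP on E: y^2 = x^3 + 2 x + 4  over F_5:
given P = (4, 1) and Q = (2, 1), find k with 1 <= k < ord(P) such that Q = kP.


Enumerate multiples of P until we hit Q = (2, 1):
  1P = (4, 1)
  2P = (2, 4)
  3P = (0, 3)
  4P = (0, 2)
  5P = (2, 1)
Match found at i = 5.

k = 5


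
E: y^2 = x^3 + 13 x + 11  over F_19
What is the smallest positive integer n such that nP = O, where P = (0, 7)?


Compute successive multiples of P until we hit O:
  1P = (0, 7)
  2P = (6, 1)
  3P = (14, 7)
  4P = (5, 12)
  5P = (15, 16)
  6P = (15, 3)
  7P = (5, 7)
  8P = (14, 12)
  ... (continuing to 11P)
  11P = O

ord(P) = 11


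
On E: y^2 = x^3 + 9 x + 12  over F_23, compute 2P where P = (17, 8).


Doubling: s = (3 x1^2 + a) / (2 y1)
s = (3*17^2 + 9) / (2*8) mod 23 = 3
x3 = s^2 - 2 x1 mod 23 = 3^2 - 2*17 = 21
y3 = s (x1 - x3) - y1 mod 23 = 3 * (17 - 21) - 8 = 3

2P = (21, 3)


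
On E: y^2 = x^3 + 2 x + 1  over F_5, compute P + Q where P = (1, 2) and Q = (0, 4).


P != Q, so use the chord formula.
s = (y2 - y1) / (x2 - x1) = (2) / (4) mod 5 = 3
x3 = s^2 - x1 - x2 mod 5 = 3^2 - 1 - 0 = 3
y3 = s (x1 - x3) - y1 mod 5 = 3 * (1 - 3) - 2 = 2

P + Q = (3, 2)


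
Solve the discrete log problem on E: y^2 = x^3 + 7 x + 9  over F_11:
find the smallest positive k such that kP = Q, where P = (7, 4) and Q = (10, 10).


Enumerate multiples of P until we hit Q = (10, 10):
  1P = (7, 4)
  2P = (8, 7)
  3P = (5, 2)
  4P = (0, 3)
  5P = (2, 3)
  6P = (6, 5)
  7P = (10, 10)
Match found at i = 7.

k = 7


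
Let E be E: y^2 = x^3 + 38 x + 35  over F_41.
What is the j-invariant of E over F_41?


Delta = -16(4 a^3 + 27 b^2) mod 41 = 34
-1728 * (4 a)^3 = -1728 * (4*38)^3 mod 41 = 36
j = 36 * 34^(-1) mod 41 = 30

j = 30 (mod 41)


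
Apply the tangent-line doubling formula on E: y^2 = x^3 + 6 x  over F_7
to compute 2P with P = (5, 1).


Doubling: s = (3 x1^2 + a) / (2 y1)
s = (3*5^2 + 6) / (2*1) mod 7 = 2
x3 = s^2 - 2 x1 mod 7 = 2^2 - 2*5 = 1
y3 = s (x1 - x3) - y1 mod 7 = 2 * (5 - 1) - 1 = 0

2P = (1, 0)


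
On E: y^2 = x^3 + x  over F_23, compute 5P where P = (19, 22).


k = 5 = 101_2 (binary, LSB first: 101)
Double-and-add from P = (19, 22):
  bit 0 = 1: acc = O + (19, 22) = (19, 22)
  bit 1 = 0: acc unchanged = (19, 22)
  bit 2 = 1: acc = (19, 22) + (9, 5) = (11, 10)

5P = (11, 10)


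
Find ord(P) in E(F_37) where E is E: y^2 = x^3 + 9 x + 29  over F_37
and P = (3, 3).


Compute successive multiples of P until we hit O:
  1P = (3, 3)
  2P = (30, 20)
  3P = (8, 24)
  4P = (17, 27)
  5P = (29, 0)
  6P = (17, 10)
  7P = (8, 13)
  8P = (30, 17)
  ... (continuing to 10P)
  10P = O

ord(P) = 10


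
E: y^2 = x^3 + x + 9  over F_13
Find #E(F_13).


For each x in F_13, count y with y^2 = x^3 + 1 x + 9 mod 13:
  x = 0: RHS = 9, y in [3, 10]  -> 2 point(s)
  x = 3: RHS = 0, y in [0]  -> 1 point(s)
  x = 4: RHS = 12, y in [5, 8]  -> 2 point(s)
  x = 5: RHS = 9, y in [3, 10]  -> 2 point(s)
  x = 6: RHS = 10, y in [6, 7]  -> 2 point(s)
  x = 8: RHS = 9, y in [3, 10]  -> 2 point(s)
  x = 11: RHS = 12, y in [5, 8]  -> 2 point(s)
Affine points: 13. Add the point at infinity: total = 14.

#E(F_13) = 14


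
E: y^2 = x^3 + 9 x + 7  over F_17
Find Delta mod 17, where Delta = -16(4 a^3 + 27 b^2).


4 a^3 + 27 b^2 = 4*9^3 + 27*7^2 = 2916 + 1323 = 4239
Delta = -16 * (4239) = -67824
Delta mod 17 = 6

Delta = 6 (mod 17)


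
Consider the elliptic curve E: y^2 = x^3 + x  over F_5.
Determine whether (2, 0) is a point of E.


Check whether y^2 = x^3 + 1 x + 0 (mod 5) for (x, y) = (2, 0).
LHS: y^2 = 0^2 mod 5 = 0
RHS: x^3 + 1 x + 0 = 2^3 + 1*2 + 0 mod 5 = 0
LHS = RHS

Yes, on the curve


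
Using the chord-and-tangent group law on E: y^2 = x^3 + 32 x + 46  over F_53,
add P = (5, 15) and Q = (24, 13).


P != Q, so use the chord formula.
s = (y2 - y1) / (x2 - x1) = (51) / (19) mod 53 = 25
x3 = s^2 - x1 - x2 mod 53 = 25^2 - 5 - 24 = 13
y3 = s (x1 - x3) - y1 mod 53 = 25 * (5 - 13) - 15 = 50

P + Q = (13, 50)


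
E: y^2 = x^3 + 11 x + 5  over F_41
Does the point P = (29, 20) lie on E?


Check whether y^2 = x^3 + 11 x + 5 (mod 41) for (x, y) = (29, 20).
LHS: y^2 = 20^2 mod 41 = 31
RHS: x^3 + 11 x + 5 = 29^3 + 11*29 + 5 mod 41 = 31
LHS = RHS

Yes, on the curve


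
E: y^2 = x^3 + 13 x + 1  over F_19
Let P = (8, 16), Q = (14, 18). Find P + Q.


P != Q, so use the chord formula.
s = (y2 - y1) / (x2 - x1) = (2) / (6) mod 19 = 13
x3 = s^2 - x1 - x2 mod 19 = 13^2 - 8 - 14 = 14
y3 = s (x1 - x3) - y1 mod 19 = 13 * (8 - 14) - 16 = 1

P + Q = (14, 1)


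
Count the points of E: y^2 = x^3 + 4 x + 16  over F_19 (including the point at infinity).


For each x in F_19, count y with y^2 = x^3 + 4 x + 16 mod 19:
  x = 0: RHS = 16, y in [4, 15]  -> 2 point(s)
  x = 3: RHS = 17, y in [6, 13]  -> 2 point(s)
  x = 4: RHS = 1, y in [1, 18]  -> 2 point(s)
  x = 5: RHS = 9, y in [3, 16]  -> 2 point(s)
  x = 6: RHS = 9, y in [3, 16]  -> 2 point(s)
  x = 7: RHS = 7, y in [8, 11]  -> 2 point(s)
  x = 8: RHS = 9, y in [3, 16]  -> 2 point(s)
  x = 10: RHS = 11, y in [7, 12]  -> 2 point(s)
  x = 11: RHS = 4, y in [2, 17]  -> 2 point(s)
  x = 12: RHS = 6, y in [5, 14]  -> 2 point(s)
  x = 13: RHS = 4, y in [2, 17]  -> 2 point(s)
  x = 14: RHS = 4, y in [2, 17]  -> 2 point(s)
  x = 17: RHS = 0, y in [0]  -> 1 point(s)
  x = 18: RHS = 11, y in [7, 12]  -> 2 point(s)
Affine points: 27. Add the point at infinity: total = 28.

#E(F_19) = 28


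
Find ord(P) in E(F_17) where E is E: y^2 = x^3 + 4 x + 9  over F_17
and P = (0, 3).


Compute successive multiples of P until we hit O:
  1P = (0, 3)
  2P = (8, 3)
  3P = (9, 14)
  4P = (16, 2)
  5P = (2, 12)
  6P = (14, 2)
  7P = (5, 1)
  8P = (4, 2)
  ... (continuing to 18P)
  18P = O

ord(P) = 18


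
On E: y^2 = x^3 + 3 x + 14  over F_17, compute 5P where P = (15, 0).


k = 5 = 101_2 (binary, LSB first: 101)
Double-and-add from P = (15, 0):
  bit 0 = 1: acc = O + (15, 0) = (15, 0)
  bit 1 = 0: acc unchanged = (15, 0)
  bit 2 = 1: acc = (15, 0) + O = (15, 0)

5P = (15, 0)


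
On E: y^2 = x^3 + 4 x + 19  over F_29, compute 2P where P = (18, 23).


Doubling: s = (3 x1^2 + a) / (2 y1)
s = (3*18^2 + 4) / (2*23) mod 29 = 25
x3 = s^2 - 2 x1 mod 29 = 25^2 - 2*18 = 9
y3 = s (x1 - x3) - y1 mod 29 = 25 * (18 - 9) - 23 = 28

2P = (9, 28)


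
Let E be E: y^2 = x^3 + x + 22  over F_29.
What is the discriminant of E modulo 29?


4 a^3 + 27 b^2 = 4*1^3 + 27*22^2 = 4 + 13068 = 13072
Delta = -16 * (13072) = -209152
Delta mod 29 = 25

Delta = 25 (mod 29)


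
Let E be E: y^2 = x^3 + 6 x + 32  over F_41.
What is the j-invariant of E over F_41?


Delta = -16(4 a^3 + 27 b^2) mod 41 = 15
-1728 * (4 a)^3 = -1728 * (4*6)^3 mod 41 = 40
j = 40 * 15^(-1) mod 41 = 30

j = 30 (mod 41)


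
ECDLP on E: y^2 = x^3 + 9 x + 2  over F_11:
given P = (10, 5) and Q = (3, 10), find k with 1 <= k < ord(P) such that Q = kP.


Enumerate multiples of P until we hit Q = (3, 10):
  1P = (10, 5)
  2P = (3, 10)
Match found at i = 2.

k = 2


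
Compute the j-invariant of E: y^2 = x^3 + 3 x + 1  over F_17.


Delta = -16(4 a^3 + 27 b^2) mod 17 = 16
-1728 * (4 a)^3 = -1728 * (4*3)^3 mod 17 = 15
j = 15 * 16^(-1) mod 17 = 2

j = 2 (mod 17)


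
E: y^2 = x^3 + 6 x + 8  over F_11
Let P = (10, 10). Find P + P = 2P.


Doubling: s = (3 x1^2 + a) / (2 y1)
s = (3*10^2 + 6) / (2*10) mod 11 = 1
x3 = s^2 - 2 x1 mod 11 = 1^2 - 2*10 = 3
y3 = s (x1 - x3) - y1 mod 11 = 1 * (10 - 3) - 10 = 8

2P = (3, 8)


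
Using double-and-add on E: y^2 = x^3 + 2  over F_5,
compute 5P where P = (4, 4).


k = 5 = 101_2 (binary, LSB first: 101)
Double-and-add from P = (4, 4):
  bit 0 = 1: acc = O + (4, 4) = (4, 4)
  bit 1 = 0: acc unchanged = (4, 4)
  bit 2 = 1: acc = (4, 4) + (3, 3) = (4, 1)

5P = (4, 1)


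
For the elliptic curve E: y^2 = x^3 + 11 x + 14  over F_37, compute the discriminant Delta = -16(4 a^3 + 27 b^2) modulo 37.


4 a^3 + 27 b^2 = 4*11^3 + 27*14^2 = 5324 + 5292 = 10616
Delta = -16 * (10616) = -169856
Delta mod 37 = 11

Delta = 11 (mod 37)


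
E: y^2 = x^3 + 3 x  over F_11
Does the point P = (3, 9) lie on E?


Check whether y^2 = x^3 + 3 x + 0 (mod 11) for (x, y) = (3, 9).
LHS: y^2 = 9^2 mod 11 = 4
RHS: x^3 + 3 x + 0 = 3^3 + 3*3 + 0 mod 11 = 3
LHS != RHS

No, not on the curve


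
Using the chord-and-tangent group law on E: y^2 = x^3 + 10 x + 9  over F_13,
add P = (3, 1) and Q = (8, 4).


P != Q, so use the chord formula.
s = (y2 - y1) / (x2 - x1) = (3) / (5) mod 13 = 11
x3 = s^2 - x1 - x2 mod 13 = 11^2 - 3 - 8 = 6
y3 = s (x1 - x3) - y1 mod 13 = 11 * (3 - 6) - 1 = 5

P + Q = (6, 5)


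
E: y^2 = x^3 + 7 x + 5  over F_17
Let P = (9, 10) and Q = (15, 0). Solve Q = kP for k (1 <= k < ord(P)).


Enumerate multiples of P until we hit Q = (15, 0):
  1P = (9, 10)
  2P = (15, 0)
Match found at i = 2.

k = 2


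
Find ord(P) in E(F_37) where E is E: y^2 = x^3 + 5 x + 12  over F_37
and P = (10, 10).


Compute successive multiples of P until we hit O:
  1P = (10, 10)
  2P = (16, 28)
  3P = (20, 34)
  4P = (32, 26)
  5P = (31, 5)
  6P = (0, 7)
  7P = (6, 6)
  8P = (22, 15)
  ... (continuing to 36P)
  36P = O

ord(P) = 36


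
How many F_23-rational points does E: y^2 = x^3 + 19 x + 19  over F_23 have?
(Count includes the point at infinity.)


For each x in F_23, count y with y^2 = x^3 + 19 x + 19 mod 23:
  x = 1: RHS = 16, y in [4, 19]  -> 2 point(s)
  x = 5: RHS = 9, y in [3, 20]  -> 2 point(s)
  x = 6: RHS = 4, y in [2, 21]  -> 2 point(s)
  x = 7: RHS = 12, y in [9, 14]  -> 2 point(s)
  x = 8: RHS = 16, y in [4, 19]  -> 2 point(s)
  x = 10: RHS = 13, y in [6, 17]  -> 2 point(s)
  x = 11: RHS = 18, y in [8, 15]  -> 2 point(s)
  x = 13: RHS = 2, y in [5, 18]  -> 2 point(s)
  x = 14: RHS = 16, y in [4, 19]  -> 2 point(s)
  x = 16: RHS = 3, y in [7, 16]  -> 2 point(s)
  x = 18: RHS = 6, y in [11, 12]  -> 2 point(s)
  x = 20: RHS = 4, y in [2, 21]  -> 2 point(s)
Affine points: 24. Add the point at infinity: total = 25.

#E(F_23) = 25


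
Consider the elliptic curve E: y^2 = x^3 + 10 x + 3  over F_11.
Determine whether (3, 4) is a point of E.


Check whether y^2 = x^3 + 10 x + 3 (mod 11) for (x, y) = (3, 4).
LHS: y^2 = 4^2 mod 11 = 5
RHS: x^3 + 10 x + 3 = 3^3 + 10*3 + 3 mod 11 = 5
LHS = RHS

Yes, on the curve


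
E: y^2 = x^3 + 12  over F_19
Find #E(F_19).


For each x in F_19, count y with y^2 = x^3 + 0 x + 12 mod 19:
  x = 2: RHS = 1, y in [1, 18]  -> 2 point(s)
  x = 3: RHS = 1, y in [1, 18]  -> 2 point(s)
  x = 4: RHS = 0, y in [0]  -> 1 point(s)
  x = 5: RHS = 4, y in [2, 17]  -> 2 point(s)
  x = 6: RHS = 0, y in [0]  -> 1 point(s)
  x = 8: RHS = 11, y in [7, 12]  -> 2 point(s)
  x = 9: RHS = 0, y in [0]  -> 1 point(s)
  x = 10: RHS = 5, y in [9, 10]  -> 2 point(s)
  x = 12: RHS = 11, y in [7, 12]  -> 2 point(s)
  x = 13: RHS = 5, y in [9, 10]  -> 2 point(s)
  x = 14: RHS = 1, y in [1, 18]  -> 2 point(s)
  x = 15: RHS = 5, y in [9, 10]  -> 2 point(s)
  x = 16: RHS = 4, y in [2, 17]  -> 2 point(s)
  x = 17: RHS = 4, y in [2, 17]  -> 2 point(s)
  x = 18: RHS = 11, y in [7, 12]  -> 2 point(s)
Affine points: 27. Add the point at infinity: total = 28.

#E(F_19) = 28


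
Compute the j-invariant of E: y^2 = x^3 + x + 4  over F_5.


Delta = -16(4 a^3 + 27 b^2) mod 5 = 4
-1728 * (4 a)^3 = -1728 * (4*1)^3 mod 5 = 3
j = 3 * 4^(-1) mod 5 = 2

j = 2 (mod 5)


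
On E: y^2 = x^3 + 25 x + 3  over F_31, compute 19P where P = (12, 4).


k = 19 = 10011_2 (binary, LSB first: 11001)
Double-and-add from P = (12, 4):
  bit 0 = 1: acc = O + (12, 4) = (12, 4)
  bit 1 = 1: acc = (12, 4) + (8, 23) = (20, 3)
  bit 2 = 0: acc unchanged = (20, 3)
  bit 3 = 0: acc unchanged = (20, 3)
  bit 4 = 1: acc = (20, 3) + (30, 15) = (6, 20)

19P = (6, 20)


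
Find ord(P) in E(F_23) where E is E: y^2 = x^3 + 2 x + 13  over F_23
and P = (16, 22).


Compute successive multiples of P until we hit O:
  1P = (16, 22)
  2P = (4, 4)
  3P = (11, 20)
  4P = (21, 22)
  5P = (9, 1)
  6P = (7, 5)
  7P = (3, 0)
  8P = (7, 18)
  ... (continuing to 14P)
  14P = O

ord(P) = 14


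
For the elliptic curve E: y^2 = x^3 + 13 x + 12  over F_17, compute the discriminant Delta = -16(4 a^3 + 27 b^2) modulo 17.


4 a^3 + 27 b^2 = 4*13^3 + 27*12^2 = 8788 + 3888 = 12676
Delta = -16 * (12676) = -202816
Delta mod 17 = 11

Delta = 11 (mod 17)


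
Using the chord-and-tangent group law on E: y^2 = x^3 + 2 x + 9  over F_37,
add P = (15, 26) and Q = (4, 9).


P != Q, so use the chord formula.
s = (y2 - y1) / (x2 - x1) = (20) / (26) mod 37 = 15
x3 = s^2 - x1 - x2 mod 37 = 15^2 - 15 - 4 = 21
y3 = s (x1 - x3) - y1 mod 37 = 15 * (15 - 21) - 26 = 32

P + Q = (21, 32)
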